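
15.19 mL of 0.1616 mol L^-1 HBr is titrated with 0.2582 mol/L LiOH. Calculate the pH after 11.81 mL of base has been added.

12.34

n(acid) = 0.1616 x 0.01519 = 0.002455 mol; n(LiOH) added = 0.2582 x 0.01181 = 0.003049 mol.
Base is in excess by 0.003049 - 0.002455 = 0.0005946 mol in a total volume of 0.02700 L.
[OH^-] = 0.0005946/0.02700 = 0.02202 M, so pOH = 1.66 and pH = 14.00 - 1.66 = 12.34.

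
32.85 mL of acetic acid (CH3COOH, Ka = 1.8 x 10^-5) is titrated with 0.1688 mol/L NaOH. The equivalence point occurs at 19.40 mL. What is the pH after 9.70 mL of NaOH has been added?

4.74

9.70 mL is exactly half the equivalence volume (19.40/2), i.e. the half-equivalence point.
There, n(HA) = n(A^-), so pH = pKa = -log(1.8 x 10^-5) = 4.74.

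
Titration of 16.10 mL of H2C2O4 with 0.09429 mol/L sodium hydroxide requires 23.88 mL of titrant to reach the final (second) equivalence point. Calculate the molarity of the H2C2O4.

n(NaOH) = 0.09429 x 0.02388 = 0.002252 mol.
At the final (second) equivalence point, 2 mol OH^- react per mol H2C2O4, so n(H2C2O4) = 0.002252 / 2 = 0.001126 mol.
[H2C2O4] = 0.001126 / 0.01610 L = 0.0699 M.

0.0699 M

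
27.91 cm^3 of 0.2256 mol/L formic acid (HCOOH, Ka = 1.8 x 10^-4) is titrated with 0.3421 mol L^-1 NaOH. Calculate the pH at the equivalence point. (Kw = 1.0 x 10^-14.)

n(HCOOH) = 0.2256 x 0.02791 = 0.006296 mol; V(NaOH) at equivalence = 0.006296/0.3421 = 0.01841 L.
At equivalence all the acid is converted to HCOO-; total volume = 0.02791 + 0.01841 = 0.04632 L, so [HCOO-] = 0.006296/0.04632 = 0.1359 M.
Kb = Kw/Ka = 1.0e-14 / 1.8 x 10^-4 = 5.56e-11.
[OH^-] = sqrt(Kb x [HCOO-]) = sqrt(5.56e-11 x 0.1359) = 2.75e-6 M.
pOH = 5.56, so pH = 14.00 - 5.56 = 8.44.

8.44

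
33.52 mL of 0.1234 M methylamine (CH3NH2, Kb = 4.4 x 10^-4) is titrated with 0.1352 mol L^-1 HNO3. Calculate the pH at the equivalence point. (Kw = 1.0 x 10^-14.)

n(CH3NH2) = 0.1234 x 0.03352 = 0.004136 mol; V(HNO3) at equivalence = 0.004136/0.1352 = 0.03059 L.
At equivalence the base is fully converted to CH3NH3+; total volume = 0.06411 L, so [CH3NH3+] = 0.004136/0.06411 = 0.06452 M.
Ka(CH3NH3+) = Kw/Kb = 1.0e-14 / 4.4 x 10^-4 = 2.27e-11.
[H^+] = sqrt(Ka x [CH3NH3+]) = sqrt(2.27e-11 x 0.06452) = 1.21e-6 M.
pH = -log(1.21e-6) = 5.92.

5.92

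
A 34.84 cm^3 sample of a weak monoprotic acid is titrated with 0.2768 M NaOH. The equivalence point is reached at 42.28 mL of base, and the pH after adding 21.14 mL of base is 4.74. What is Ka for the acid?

1.8 x 10^-5

21.14 mL is half of the equivalence volume, so this is the half-equivalence point where [HA] = [A^-].
At half-equivalence pH = pKa, so pKa = 4.74.
Ka = 10^(-4.74) = 1.8 x 10^-5.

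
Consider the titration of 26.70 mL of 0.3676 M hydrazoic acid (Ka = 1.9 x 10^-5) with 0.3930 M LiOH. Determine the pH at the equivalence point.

9.00

n(HN3) = 0.3676 x 0.02670 = 0.009815 mol; V(LiOH) at equivalence = 0.009815/0.3930 = 0.02497 L.
At equivalence all the acid is converted to N3-; total volume = 0.02670 + 0.02497 = 0.05167 L, so [N3-] = 0.009815/0.05167 = 0.1899 M.
Kb = Kw/Ka = 1.0e-14 / 1.9 x 10^-5 = 5.26e-10.
[OH^-] = sqrt(Kb x [N3-]) = sqrt(5.26e-10 x 0.1899) = 1.00e-5 M.
pOH = 5.00, so pH = 14.00 - 5.00 = 9.00.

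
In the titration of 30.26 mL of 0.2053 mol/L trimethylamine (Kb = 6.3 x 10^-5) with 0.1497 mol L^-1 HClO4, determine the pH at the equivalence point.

n((CH3)3N) = 0.2053 x 0.03026 = 0.006212 mol; V(HClO4) at equivalence = 0.006212/0.1497 = 0.04150 L.
At equivalence the base is fully converted to (CH3)3NH+; total volume = 0.07176 L, so [(CH3)3NH+] = 0.006212/0.07176 = 0.08657 M.
Ka((CH3)3NH+) = Kw/Kb = 1.0e-14 / 6.3 x 10^-5 = 1.59e-10.
[H^+] = sqrt(Ka x [(CH3)3NH+]) = sqrt(1.59e-10 x 0.08657) = 3.71e-6 M.
pH = -log(3.71e-6) = 5.43.

5.43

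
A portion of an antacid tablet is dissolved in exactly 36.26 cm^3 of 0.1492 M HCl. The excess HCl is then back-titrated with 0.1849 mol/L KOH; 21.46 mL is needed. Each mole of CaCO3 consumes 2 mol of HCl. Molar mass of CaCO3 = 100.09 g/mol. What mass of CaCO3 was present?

Total n(HCl) added = 0.1492 x 0.03626 = 0.005410 mol.
n(KOH) used = 0.1849 x 0.02146 = 0.003968 mol, which equals the excess n(HCl).
So n(HCl) consumed by the sample = 0.005410 - 0.003968 = 0.001442 mol.
n(CaCO3) = 0.001442 / 2 = 0.0007210 mol.
mass = 0.0007210 mol x 100.09 g/mol = 0.0722 g.

0.0722 g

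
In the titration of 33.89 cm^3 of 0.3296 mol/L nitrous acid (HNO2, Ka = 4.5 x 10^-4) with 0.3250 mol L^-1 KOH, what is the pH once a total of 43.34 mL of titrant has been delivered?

n(acid) = 0.3296 x 0.03389 = 0.01117 mol; n(KOH) added = 0.3250 x 0.04334 = 0.01409 mol.
Base is in excess by 0.01409 - 0.01117 = 0.002915 mol in a total volume of 0.07723 L.
[OH^-] = 0.002915/0.07723 = 0.03775 M, so pOH = 1.42 and pH = 14.00 - 1.42 = 12.58.

12.58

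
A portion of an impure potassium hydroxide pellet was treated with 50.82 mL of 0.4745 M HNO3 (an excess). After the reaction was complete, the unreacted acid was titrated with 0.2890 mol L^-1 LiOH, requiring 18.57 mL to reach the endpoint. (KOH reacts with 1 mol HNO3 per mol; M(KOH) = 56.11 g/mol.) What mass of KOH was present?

Total n(HNO3) added = 0.4745 x 0.05082 = 0.02411 mol.
n(LiOH) used = 0.2890 x 0.01857 = 0.005367 mol, which equals the excess n(HNO3).
So n(HNO3) consumed by the sample = 0.02411 - 0.005367 = 0.01875 mol.
n(KOH) = 0.01875 / 1 = 0.01875 mol.
mass = 0.01875 mol x 56.11 g/mol = 1.05 g.

1.05 g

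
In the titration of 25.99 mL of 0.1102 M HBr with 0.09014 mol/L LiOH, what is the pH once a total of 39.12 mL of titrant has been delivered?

n(acid) = 0.1102 x 0.02599 = 0.002864 mol; n(LiOH) added = 0.09014 x 0.03912 = 0.003526 mol.
Base is in excess by 0.003526 - 0.002864 = 0.0006622 mol in a total volume of 0.06511 L.
[OH^-] = 0.0006622/0.06511 = 0.01017 M, so pOH = 1.99 and pH = 14.00 - 1.99 = 12.01.

12.01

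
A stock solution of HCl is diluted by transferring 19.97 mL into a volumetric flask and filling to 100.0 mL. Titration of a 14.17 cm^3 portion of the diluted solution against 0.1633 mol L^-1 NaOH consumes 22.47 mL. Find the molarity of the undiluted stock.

n(NaOH) = 0.1633 x 0.02247 = 0.003669 mol.
n(HCl) in the aliquot = 0.003669 mol.
[diluted HCl] = 0.003669 / 0.01417 = 0.2590 M.
Dilution factor = 100.0/19.97 = 5.008, so [stock] = 0.2590 x 5.008 = 1.30 M.

1.30 M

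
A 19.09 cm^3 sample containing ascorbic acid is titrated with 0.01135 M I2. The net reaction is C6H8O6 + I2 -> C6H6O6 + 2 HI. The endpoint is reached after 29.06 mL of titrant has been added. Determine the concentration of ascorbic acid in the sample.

n(I2) = 0.01135 x 0.02906 = 0.0003298 mol.
From the balanced equation, 1 mol I2 reacts with 1 mol ascorbic acid, so n(ascorbic acid) = 0.0003298 x 1/1 = 0.0003298 mol.
[ascorbic acid] = 0.0003298 / 0.01909 L = 0.0173 M.

0.0173 M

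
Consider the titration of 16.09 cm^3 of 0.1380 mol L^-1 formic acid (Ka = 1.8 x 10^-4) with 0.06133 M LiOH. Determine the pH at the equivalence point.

8.19

n(HCOOH) = 0.1380 x 0.01609 = 0.002220 mol; V(LiOH) at equivalence = 0.002220/0.06133 = 0.03620 L.
At equivalence all the acid is converted to HCOO-; total volume = 0.01609 + 0.03620 = 0.05229 L, so [HCOO-] = 0.002220/0.05229 = 0.04246 M.
Kb = Kw/Ka = 1.0e-14 / 1.8 x 10^-4 = 5.56e-11.
[OH^-] = sqrt(Kb x [HCOO-]) = sqrt(5.56e-11 x 0.04246) = 1.54e-6 M.
pOH = 5.81, so pH = 14.00 - 5.81 = 8.19.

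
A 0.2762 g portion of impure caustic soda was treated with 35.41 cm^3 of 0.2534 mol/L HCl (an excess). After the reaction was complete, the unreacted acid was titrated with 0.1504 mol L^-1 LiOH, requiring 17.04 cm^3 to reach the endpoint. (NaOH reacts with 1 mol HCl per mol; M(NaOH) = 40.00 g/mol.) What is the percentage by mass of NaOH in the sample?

92.8%

Total n(HCl) added = 0.2534 x 0.03541 = 0.008973 mol.
n(LiOH) used = 0.1504 x 0.01704 = 0.002563 mol, which equals the excess n(HCl).
So n(HCl) consumed by the sample = 0.008973 - 0.002563 = 0.006410 mol.
n(NaOH) = 0.006410 / 1 = 0.006410 mol.
mass NaOH = 0.006410 x 40.00 = 0.2564 g, so %NaOH = 0.2564/0.2762 x 100 = 92.8%.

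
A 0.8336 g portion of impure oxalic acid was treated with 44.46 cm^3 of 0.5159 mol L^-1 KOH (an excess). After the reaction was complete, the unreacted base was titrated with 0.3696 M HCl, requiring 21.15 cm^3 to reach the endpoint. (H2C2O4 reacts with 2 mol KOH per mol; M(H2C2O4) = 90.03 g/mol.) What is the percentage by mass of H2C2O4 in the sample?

81.6%

Total n(KOH) added = 0.5159 x 0.04446 = 0.02294 mol.
n(HCl) used = 0.3696 x 0.02115 = 0.007817 mol, which equals the excess n(KOH).
So n(KOH) consumed by the sample = 0.02294 - 0.007817 = 0.01512 mol.
n(H2C2O4) = 0.01512 / 2 = 0.007560 mol.
mass H2C2O4 = 0.007560 x 90.03 = 0.6806 g, so %H2C2O4 = 0.6806/0.8336 x 100 = 81.6%.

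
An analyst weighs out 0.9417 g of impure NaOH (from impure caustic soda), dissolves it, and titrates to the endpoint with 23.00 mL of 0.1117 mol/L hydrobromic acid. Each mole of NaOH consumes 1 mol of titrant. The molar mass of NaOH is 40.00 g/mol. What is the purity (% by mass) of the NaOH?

n(HBr) = 0.1117 x 0.02300 = 0.002569 mol.
n(NaOH) = 0.002569 / 1 = 0.002569 mol.
mass of NaOH = 0.002569 x 40.00 = 0.1028 g.
% purity = 0.1028 / 0.9417 x 100 = 10.9%.

10.9%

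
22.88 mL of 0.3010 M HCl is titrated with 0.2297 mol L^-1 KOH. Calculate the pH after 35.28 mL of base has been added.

12.32

n(acid) = 0.3010 x 0.02288 = 0.006887 mol; n(KOH) added = 0.2297 x 0.03528 = 0.008104 mol.
Base is in excess by 0.008104 - 0.006887 = 0.001217 mol in a total volume of 0.05816 L.
[OH^-] = 0.001217/0.05816 = 0.02092 M, so pOH = 1.68 and pH = 14.00 - 1.68 = 12.32.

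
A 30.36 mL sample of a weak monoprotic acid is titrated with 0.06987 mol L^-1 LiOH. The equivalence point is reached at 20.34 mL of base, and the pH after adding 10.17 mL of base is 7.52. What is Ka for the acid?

3.0 x 10^-8

10.17 mL is half of the equivalence volume, so this is the half-equivalence point where [HA] = [A^-].
At half-equivalence pH = pKa, so pKa = 7.52.
Ka = 10^(-7.52) = 3.0 x 10^-8.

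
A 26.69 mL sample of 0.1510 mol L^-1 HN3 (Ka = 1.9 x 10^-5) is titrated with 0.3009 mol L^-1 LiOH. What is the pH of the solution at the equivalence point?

n(HN3) = 0.1510 x 0.02669 = 0.004030 mol; V(LiOH) at equivalence = 0.004030/0.3009 = 0.01339 L.
At equivalence all the acid is converted to N3-; total volume = 0.02669 + 0.01339 = 0.04008 L, so [N3-] = 0.004030/0.04008 = 0.1005 M.
Kb = Kw/Ka = 1.0e-14 / 1.9 x 10^-5 = 5.26e-10.
[OH^-] = sqrt(Kb x [N3-]) = sqrt(5.26e-10 x 0.1005) = 7.27e-6 M.
pOH = 5.14, so pH = 14.00 - 5.14 = 8.86.

8.86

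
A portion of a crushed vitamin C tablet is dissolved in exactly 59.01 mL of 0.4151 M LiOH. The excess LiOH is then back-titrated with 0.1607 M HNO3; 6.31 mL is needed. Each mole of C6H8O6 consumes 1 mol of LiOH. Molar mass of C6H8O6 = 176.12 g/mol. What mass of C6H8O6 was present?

Total n(LiOH) added = 0.4151 x 0.05901 = 0.02450 mol.
n(HNO3) used = 0.1607 x 0.006310 = 0.001014 mol, which equals the excess n(LiOH).
So n(LiOH) consumed by the sample = 0.02450 - 0.001014 = 0.02348 mol.
n(C6H8O6) = 0.02348 / 1 = 0.02348 mol.
mass = 0.02348 mol x 176.12 g/mol = 4.14 g.

4.14 g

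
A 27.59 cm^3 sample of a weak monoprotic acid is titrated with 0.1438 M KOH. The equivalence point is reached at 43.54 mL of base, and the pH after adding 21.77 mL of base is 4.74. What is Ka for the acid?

21.77 mL is half of the equivalence volume, so this is the half-equivalence point where [HA] = [A^-].
At half-equivalence pH = pKa, so pKa = 4.74.
Ka = 10^(-4.74) = 1.8 x 10^-5.

1.8 x 10^-5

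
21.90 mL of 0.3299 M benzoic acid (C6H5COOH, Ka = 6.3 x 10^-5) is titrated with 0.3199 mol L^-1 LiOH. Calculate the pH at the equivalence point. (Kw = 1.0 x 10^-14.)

n(C6H5COOH) = 0.3299 x 0.02190 = 0.007225 mol; V(LiOH) at equivalence = 0.007225/0.3199 = 0.02258 L.
At equivalence all the acid is converted to C6H5COO-; total volume = 0.02190 + 0.02258 = 0.04448 L, so [C6H5COO-] = 0.007225/0.04448 = 0.1624 M.
Kb = Kw/Ka = 1.0e-14 / 6.3 x 10^-5 = 1.59e-10.
[OH^-] = sqrt(Kb x [C6H5COO-]) = sqrt(1.59e-10 x 0.1624) = 5.08e-6 M.
pOH = 5.29, so pH = 14.00 - 5.29 = 8.71.

8.71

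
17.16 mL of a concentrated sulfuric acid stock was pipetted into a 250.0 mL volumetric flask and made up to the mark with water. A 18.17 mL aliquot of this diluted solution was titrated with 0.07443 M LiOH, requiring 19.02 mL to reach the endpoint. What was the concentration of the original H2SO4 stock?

n(LiOH) = 0.07443 x 0.01902 = 0.001416 mol.
n(H2SO4) in the aliquot = 0.001416 x 1/2 = 0.0007078 mol.
[diluted H2SO4] = 0.0007078 / 0.01817 = 0.03896 M.
Dilution factor = 250.0/17.16 = 14.57, so [stock] = 0.03896 x 14.57 = 0.568 M.

0.568 M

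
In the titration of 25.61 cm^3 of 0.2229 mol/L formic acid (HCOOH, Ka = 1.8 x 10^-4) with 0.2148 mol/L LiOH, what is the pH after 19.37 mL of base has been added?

Initial n(HCOOH) = 0.2229 x 0.02561 = 0.005708 mol.
n(LiOH) added = 0.2148 x 0.01937 = 0.004161 mol, converting that many moles of HCOOH to HCOO-.
Remaining n(HCOOH) = 0.001548 mol; n(HCOO-) = 0.004161 mol.
By Henderson-Hasselbalch, pH = pKa + log([A^-]/[HA]) = 3.74 + log(0.004161/0.001548) = 3.74 + (+0.43) = 4.17.

4.17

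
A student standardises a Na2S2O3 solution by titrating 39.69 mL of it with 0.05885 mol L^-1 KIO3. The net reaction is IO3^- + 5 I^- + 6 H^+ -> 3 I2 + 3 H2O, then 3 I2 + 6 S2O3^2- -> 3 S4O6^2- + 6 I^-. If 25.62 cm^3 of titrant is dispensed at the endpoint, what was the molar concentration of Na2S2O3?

0.228 M

n(KIO3) = 0.05885 x 0.02562 = 0.001508 mol.
From the balanced equation, 1 mol KIO3 reacts with 6 mol Na2S2O3, so n(Na2S2O3) = 0.001508 x 6/1 = 0.009046 mol.
[Na2S2O3] = 0.009046 / 0.03969 L = 0.228 M.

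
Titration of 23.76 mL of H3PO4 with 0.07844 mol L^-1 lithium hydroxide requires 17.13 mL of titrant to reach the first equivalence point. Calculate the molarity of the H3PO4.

0.0566 M

n(LiOH) = 0.07844 x 0.01713 = 0.001344 mol.
At the first equivalence point, 1 mol OH^- react per mol H3PO4, so n(H3PO4) = 0.001344 / 1 = 0.001344 mol.
[H3PO4] = 0.001344 / 0.02376 L = 0.0566 M.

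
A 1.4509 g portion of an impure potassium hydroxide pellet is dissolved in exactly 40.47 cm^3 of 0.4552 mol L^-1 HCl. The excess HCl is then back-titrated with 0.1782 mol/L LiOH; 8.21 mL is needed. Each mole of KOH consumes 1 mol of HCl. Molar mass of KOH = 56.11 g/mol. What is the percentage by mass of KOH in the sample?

65.6%

Total n(HCl) added = 0.4552 x 0.04047 = 0.01842 mol.
n(LiOH) used = 0.1782 x 0.008210 = 0.001463 mol, which equals the excess n(HCl).
So n(HCl) consumed by the sample = 0.01842 - 0.001463 = 0.01696 mol.
n(KOH) = 0.01696 / 1 = 0.01696 mol.
mass KOH = 0.01696 x 56.11 = 0.9516 g, so %KOH = 0.9516/1.4509 x 100 = 65.6%.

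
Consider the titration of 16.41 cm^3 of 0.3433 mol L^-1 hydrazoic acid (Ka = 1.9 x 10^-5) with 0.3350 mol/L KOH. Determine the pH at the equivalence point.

n(HN3) = 0.3433 x 0.01641 = 0.005634 mol; V(KOH) at equivalence = 0.005634/0.3350 = 0.01682 L.
At equivalence all the acid is converted to N3-; total volume = 0.01641 + 0.01682 = 0.03323 L, so [N3-] = 0.005634/0.03323 = 0.1695 M.
Kb = Kw/Ka = 1.0e-14 / 1.9 x 10^-5 = 5.26e-10.
[OH^-] = sqrt(Kb x [N3-]) = sqrt(5.26e-10 x 0.1695) = 9.45e-6 M.
pOH = 5.02, so pH = 14.00 - 5.02 = 8.98.

8.98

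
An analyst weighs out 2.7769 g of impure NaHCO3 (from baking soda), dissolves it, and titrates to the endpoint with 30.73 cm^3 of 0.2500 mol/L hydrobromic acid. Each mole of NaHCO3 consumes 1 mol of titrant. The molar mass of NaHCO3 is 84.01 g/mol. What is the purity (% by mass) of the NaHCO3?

n(HBr) = 0.2500 x 0.03073 = 0.007683 mol.
n(NaHCO3) = 0.007683 / 1 = 0.007683 mol.
mass of NaHCO3 = 0.007683 x 84.01 = 0.6454 g.
% purity = 0.6454 / 2.7769 x 100 = 23.2%.

23.2%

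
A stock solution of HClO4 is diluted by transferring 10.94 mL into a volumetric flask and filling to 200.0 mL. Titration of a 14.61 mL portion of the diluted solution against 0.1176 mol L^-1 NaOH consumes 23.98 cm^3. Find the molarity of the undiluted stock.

3.53 M

n(NaOH) = 0.1176 x 0.02398 = 0.002820 mol.
n(HClO4) in the aliquot = 0.002820 mol.
[diluted HClO4] = 0.002820 / 0.01461 = 0.1930 M.
Dilution factor = 200.0/10.94 = 18.28, so [stock] = 0.1930 x 18.28 = 3.53 M.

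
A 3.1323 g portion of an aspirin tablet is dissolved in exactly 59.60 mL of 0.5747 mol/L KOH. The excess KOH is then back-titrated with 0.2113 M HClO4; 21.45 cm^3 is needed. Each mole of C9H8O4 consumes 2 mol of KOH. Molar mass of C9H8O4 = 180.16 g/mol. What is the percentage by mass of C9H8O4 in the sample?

Total n(KOH) added = 0.5747 x 0.05960 = 0.03425 mol.
n(HClO4) used = 0.2113 x 0.02145 = 0.004532 mol, which equals the excess n(KOH).
So n(KOH) consumed by the sample = 0.03425 - 0.004532 = 0.02972 mol.
n(C9H8O4) = 0.02972 / 2 = 0.01486 mol.
mass C9H8O4 = 0.01486 x 180.16 = 2.677 g, so %C9H8O4 = 2.677/3.1323 x 100 = 85.5%.

85.5%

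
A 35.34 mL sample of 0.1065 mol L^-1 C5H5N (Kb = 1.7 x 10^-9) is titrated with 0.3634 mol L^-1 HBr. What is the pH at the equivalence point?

3.16

n(C5H5N) = 0.1065 x 0.03534 = 0.003764 mol; V(HBr) at equivalence = 0.003764/0.3634 = 0.01036 L.
At equivalence the base is fully converted to C5H5NH+; total volume = 0.04570 L, so [C5H5NH+] = 0.003764/0.04570 = 0.08236 M.
Ka(C5H5NH+) = Kw/Kb = 1.0e-14 / 1.7 x 10^-9 = 5.88e-6.
[H^+] = sqrt(Ka x [C5H5NH+]) = sqrt(5.88e-6 x 0.08236) = 0.000696 M.
pH = -log(0.000696) = 3.16.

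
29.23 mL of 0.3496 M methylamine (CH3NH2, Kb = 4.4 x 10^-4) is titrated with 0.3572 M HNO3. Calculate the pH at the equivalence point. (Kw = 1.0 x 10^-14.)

n(CH3NH2) = 0.3496 x 0.02923 = 0.01022 mol; V(HNO3) at equivalence = 0.01022/0.3572 = 0.02861 L.
At equivalence the base is fully converted to CH3NH3+; total volume = 0.05784 L, so [CH3NH3+] = 0.01022/0.05784 = 0.1767 M.
Ka(CH3NH3+) = Kw/Kb = 1.0e-14 / 4.4 x 10^-4 = 2.27e-11.
[H^+] = sqrt(Ka x [CH3NH3+]) = sqrt(2.27e-11 x 0.1767) = 2.00e-6 M.
pH = -log(2.00e-6) = 5.70.

5.70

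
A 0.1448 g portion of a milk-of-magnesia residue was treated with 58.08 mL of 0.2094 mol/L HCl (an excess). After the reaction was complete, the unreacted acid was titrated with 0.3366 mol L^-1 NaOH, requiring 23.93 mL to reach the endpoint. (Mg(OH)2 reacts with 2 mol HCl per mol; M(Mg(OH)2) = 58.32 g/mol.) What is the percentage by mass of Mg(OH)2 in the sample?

82.7%

Total n(HCl) added = 0.2094 x 0.05808 = 0.01216 mol.
n(NaOH) used = 0.3366 x 0.02393 = 0.008055 mol, which equals the excess n(HCl).
So n(HCl) consumed by the sample = 0.01216 - 0.008055 = 0.004107 mol.
n(Mg(OH)2) = 0.004107 / 2 = 0.002054 mol.
mass Mg(OH)2 = 0.002054 x 58.32 = 0.1198 g, so %Mg(OH)2 = 0.1198/0.1448 x 100 = 82.7%.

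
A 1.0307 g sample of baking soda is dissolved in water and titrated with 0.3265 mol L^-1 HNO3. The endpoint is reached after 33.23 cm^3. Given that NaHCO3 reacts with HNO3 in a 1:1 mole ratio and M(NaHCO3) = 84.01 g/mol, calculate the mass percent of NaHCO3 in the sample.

n(HNO3) = 0.3265 x 0.03323 = 0.01085 mol.
n(NaHCO3) = 0.01085 / 1 = 0.01085 mol.
mass of NaHCO3 = 0.01085 x 84.01 = 0.9115 g.
% purity = 0.9115 / 1.0307 x 100 = 88.4%.

88.4%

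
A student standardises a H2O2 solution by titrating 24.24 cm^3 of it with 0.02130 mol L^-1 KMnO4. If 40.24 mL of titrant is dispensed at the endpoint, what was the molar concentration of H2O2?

n(KMnO4) = 0.02130 x 0.04024 = 0.0008571 mol.
From the balanced equation, 2 mol KMnO4 reacts with 5 mol H2O2, so n(H2O2) = 0.0008571 x 5/2 = 0.002143 mol.
[H2O2] = 0.002143 / 0.02424 L = 0.0884 M.

0.0884 M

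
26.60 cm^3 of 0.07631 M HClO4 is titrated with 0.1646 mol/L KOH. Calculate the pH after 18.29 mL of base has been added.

n(acid) = 0.07631 x 0.02660 = 0.002030 mol; n(KOH) added = 0.1646 x 0.01829 = 0.003011 mol.
Base is in excess by 0.003011 - 0.002030 = 0.0009807 mol in a total volume of 0.04489 L.
[OH^-] = 0.0009807/0.04489 = 0.02185 M, so pOH = 1.66 and pH = 14.00 - 1.66 = 12.34.

12.34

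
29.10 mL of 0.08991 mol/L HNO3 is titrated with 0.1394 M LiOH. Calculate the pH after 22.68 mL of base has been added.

12.02

n(acid) = 0.08991 x 0.02910 = 0.002616 mol; n(LiOH) added = 0.1394 x 0.02268 = 0.003162 mol.
Base is in excess by 0.003162 - 0.002616 = 0.0005452 mol in a total volume of 0.05178 L.
[OH^-] = 0.0005452/0.05178 = 0.01053 M, so pOH = 1.98 and pH = 14.00 - 1.98 = 12.02.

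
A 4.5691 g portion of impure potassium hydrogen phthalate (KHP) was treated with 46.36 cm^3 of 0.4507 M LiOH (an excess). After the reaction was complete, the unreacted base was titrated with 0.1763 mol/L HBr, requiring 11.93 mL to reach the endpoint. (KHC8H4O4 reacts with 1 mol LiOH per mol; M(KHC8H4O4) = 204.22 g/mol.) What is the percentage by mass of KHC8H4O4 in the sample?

Total n(LiOH) added = 0.4507 x 0.04636 = 0.02089 mol.
n(HBr) used = 0.1763 x 0.01193 = 0.002103 mol, which equals the excess n(LiOH).
So n(LiOH) consumed by the sample = 0.02089 - 0.002103 = 0.01879 mol.
n(KHC8H4O4) = 0.01879 / 1 = 0.01879 mol.
mass KHC8H4O4 = 0.01879 x 204.22 = 3.838 g, so %KHC8H4O4 = 3.838/4.5691 x 100 = 84.0%.

84.0%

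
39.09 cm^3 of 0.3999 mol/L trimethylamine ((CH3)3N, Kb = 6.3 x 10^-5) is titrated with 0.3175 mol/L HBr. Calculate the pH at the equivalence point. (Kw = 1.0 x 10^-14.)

5.28

n((CH3)3N) = 0.3999 x 0.03909 = 0.01563 mol; V(HBr) at equivalence = 0.01563/0.3175 = 0.04923 L.
At equivalence the base is fully converted to (CH3)3NH+; total volume = 0.08832 L, so [(CH3)3NH+] = 0.01563/0.08832 = 0.1770 M.
Ka((CH3)3NH+) = Kw/Kb = 1.0e-14 / 6.3 x 10^-5 = 1.59e-10.
[H^+] = sqrt(Ka x [(CH3)3NH+]) = sqrt(1.59e-10 x 0.1770) = 5.30e-6 M.
pH = -log(5.30e-6) = 5.28.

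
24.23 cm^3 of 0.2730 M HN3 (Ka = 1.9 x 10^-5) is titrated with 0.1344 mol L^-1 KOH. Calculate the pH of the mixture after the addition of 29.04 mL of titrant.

4.88

Initial n(HN3) = 0.2730 x 0.02423 = 0.006615 mol.
n(KOH) added = 0.1344 x 0.02904 = 0.003903 mol, converting that many moles of HN3 to N3-.
Remaining n(HN3) = 0.002712 mol; n(N3-) = 0.003903 mol.
By Henderson-Hasselbalch, pH = pKa + log([A^-]/[HA]) = 4.72 + log(0.003903/0.002712) = 4.72 + (+0.16) = 4.88.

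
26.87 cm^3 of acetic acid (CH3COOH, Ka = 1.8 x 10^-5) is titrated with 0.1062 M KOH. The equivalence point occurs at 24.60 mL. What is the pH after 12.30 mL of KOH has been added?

12.30 mL is exactly half the equivalence volume (24.60/2), i.e. the half-equivalence point.
There, n(HA) = n(A^-), so pH = pKa = -log(1.8 x 10^-5) = 4.74.

4.74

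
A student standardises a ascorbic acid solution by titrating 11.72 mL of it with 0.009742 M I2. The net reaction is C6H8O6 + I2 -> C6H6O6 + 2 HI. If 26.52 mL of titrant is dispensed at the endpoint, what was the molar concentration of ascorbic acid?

0.0220 M

n(I2) = 0.009742 x 0.02652 = 0.0002584 mol.
From the balanced equation, 1 mol I2 reacts with 1 mol ascorbic acid, so n(ascorbic acid) = 0.0002584 x 1/1 = 0.0002584 mol.
[ascorbic acid] = 0.0002584 / 0.01172 L = 0.0220 M.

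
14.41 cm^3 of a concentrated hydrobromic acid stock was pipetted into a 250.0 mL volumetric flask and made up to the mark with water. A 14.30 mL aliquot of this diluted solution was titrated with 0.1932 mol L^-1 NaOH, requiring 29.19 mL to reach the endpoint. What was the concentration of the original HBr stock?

6.84 M

n(NaOH) = 0.1932 x 0.02919 = 0.005640 mol.
n(HBr) in the aliquot = 0.005640 mol.
[diluted HBr] = 0.005640 / 0.01430 = 0.3944 M.
Dilution factor = 250.0/14.41 = 17.35, so [stock] = 0.3944 x 17.35 = 6.84 M.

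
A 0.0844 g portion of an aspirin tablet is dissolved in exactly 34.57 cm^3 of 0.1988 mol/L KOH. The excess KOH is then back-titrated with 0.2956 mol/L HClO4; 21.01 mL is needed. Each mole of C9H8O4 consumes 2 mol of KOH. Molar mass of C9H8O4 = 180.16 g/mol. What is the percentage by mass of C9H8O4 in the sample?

Total n(KOH) added = 0.1988 x 0.03457 = 0.006873 mol.
n(HClO4) used = 0.2956 x 0.02101 = 0.006211 mol, which equals the excess n(KOH).
So n(KOH) consumed by the sample = 0.006873 - 0.006211 = 0.0006620 mol.
n(C9H8O4) = 0.0006620 / 2 = 0.0003310 mol.
mass C9H8O4 = 0.0003310 x 180.16 = 0.05963 g, so %C9H8O4 = 0.05963/0.0844 x 100 = 70.7%.

70.7%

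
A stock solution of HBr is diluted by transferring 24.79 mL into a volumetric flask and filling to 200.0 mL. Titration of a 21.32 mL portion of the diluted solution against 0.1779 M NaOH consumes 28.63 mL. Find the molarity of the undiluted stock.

1.93 M

n(NaOH) = 0.1779 x 0.02863 = 0.005093 mol.
n(HBr) in the aliquot = 0.005093 mol.
[diluted HBr] = 0.005093 / 0.02132 = 0.2389 M.
Dilution factor = 200.0/24.79 = 8.068, so [stock] = 0.2389 x 8.068 = 1.93 M.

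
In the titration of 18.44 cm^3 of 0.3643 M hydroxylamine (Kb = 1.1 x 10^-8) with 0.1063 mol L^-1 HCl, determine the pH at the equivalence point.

3.56

n(NH2OH) = 0.3643 x 0.01844 = 0.006718 mol; V(HCl) at equivalence = 0.006718/0.1063 = 0.06320 L.
At equivalence the base is fully converted to NH3OH+; total volume = 0.08164 L, so [NH3OH+] = 0.006718/0.08164 = 0.08229 M.
Ka(NH3OH+) = Kw/Kb = 1.0e-14 / 1.1 x 10^-8 = 9.09e-7.
[H^+] = sqrt(Ka x [NH3OH+]) = sqrt(9.09e-7 x 0.08229) = 0.000274 M.
pH = -log(0.000274) = 3.56.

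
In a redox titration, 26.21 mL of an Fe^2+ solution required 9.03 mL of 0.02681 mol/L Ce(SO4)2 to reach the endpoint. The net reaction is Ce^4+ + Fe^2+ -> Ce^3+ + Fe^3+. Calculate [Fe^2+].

0.00924 M

n(Ce(SO4)2) = 0.02681 x 0.009030 = 0.0002421 mol.
From the balanced equation, 1 mol Ce(SO4)2 reacts with 1 mol Fe^2+, so n(Fe^2+) = 0.0002421 x 1/1 = 0.0002421 mol.
[Fe^2+] = 0.0002421 / 0.02621 L = 0.00924 M.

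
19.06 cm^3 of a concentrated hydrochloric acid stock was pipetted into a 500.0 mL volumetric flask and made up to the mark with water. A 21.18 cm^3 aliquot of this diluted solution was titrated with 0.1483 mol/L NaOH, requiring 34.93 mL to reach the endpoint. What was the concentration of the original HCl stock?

n(NaOH) = 0.1483 x 0.03493 = 0.005180 mol.
n(HCl) in the aliquot = 0.005180 mol.
[diluted HCl] = 0.005180 / 0.02118 = 0.2446 M.
Dilution factor = 500.0/19.06 = 26.23, so [stock] = 0.2446 x 26.23 = 6.42 M.

6.42 M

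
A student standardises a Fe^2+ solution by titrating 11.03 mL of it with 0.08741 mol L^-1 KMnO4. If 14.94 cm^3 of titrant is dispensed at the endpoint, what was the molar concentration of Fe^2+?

n(KMnO4) = 0.08741 x 0.01494 = 0.001306 mol.
From the balanced equation, 1 mol KMnO4 reacts with 5 mol Fe^2+, so n(Fe^2+) = 0.001306 x 5/1 = 0.006530 mol.
[Fe^2+] = 0.006530 / 0.01103 L = 0.592 M.

0.592 M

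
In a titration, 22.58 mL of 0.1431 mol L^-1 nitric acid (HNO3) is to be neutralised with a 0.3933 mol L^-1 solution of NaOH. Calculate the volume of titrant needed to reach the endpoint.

n(HNO3) = 0.1431 mol/L x 0.02258 L = 0.003231 mol.
At equivalence n(NaOH) = n(HNO3) = 0.003231 mol.
V(NaOH) = 0.003231 / 0.3933 = 0.008216 L = 8.22 mL.

8.22 mL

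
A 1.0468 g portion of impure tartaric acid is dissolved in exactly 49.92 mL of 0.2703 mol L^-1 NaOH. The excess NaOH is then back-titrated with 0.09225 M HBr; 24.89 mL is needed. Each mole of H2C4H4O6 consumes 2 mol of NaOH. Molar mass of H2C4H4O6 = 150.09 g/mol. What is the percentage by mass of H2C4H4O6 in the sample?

Total n(NaOH) added = 0.2703 x 0.04992 = 0.01349 mol.
n(HBr) used = 0.09225 x 0.02489 = 0.002296 mol, which equals the excess n(NaOH).
So n(NaOH) consumed by the sample = 0.01349 - 0.002296 = 0.01120 mol.
n(H2C4H4O6) = 0.01120 / 2 = 0.005599 mol.
mass H2C4H4O6 = 0.005599 x 150.09 = 0.8403 g, so %H2C4H4O6 = 0.8403/1.0468 x 100 = 80.3%.

80.3%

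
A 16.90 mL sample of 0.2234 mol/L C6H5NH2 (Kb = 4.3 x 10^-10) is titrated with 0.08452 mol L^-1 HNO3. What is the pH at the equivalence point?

2.92

n(C6H5NH2) = 0.2234 x 0.01690 = 0.003775 mol; V(HNO3) at equivalence = 0.003775/0.08452 = 0.04467 L.
At equivalence the base is fully converted to C6H5NH3+; total volume = 0.06157 L, so [C6H5NH3+] = 0.003775/0.06157 = 0.06132 M.
Ka(C6H5NH3+) = Kw/Kb = 1.0e-14 / 4.3 x 10^-10 = 2.33e-5.
[H^+] = sqrt(Ka x [C6H5NH3+]) = sqrt(2.33e-5 x 0.06132) = 0.00119 M.
pH = -log(0.00119) = 2.92.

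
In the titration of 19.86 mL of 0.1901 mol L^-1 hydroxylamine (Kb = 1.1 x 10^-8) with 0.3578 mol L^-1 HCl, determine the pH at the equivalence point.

3.47

n(NH2OH) = 0.1901 x 0.01986 = 0.003775 mol; V(HCl) at equivalence = 0.003775/0.3578 = 0.01055 L.
At equivalence the base is fully converted to NH3OH+; total volume = 0.03041 L, so [NH3OH+] = 0.003775/0.03041 = 0.1241 M.
Ka(NH3OH+) = Kw/Kb = 1.0e-14 / 1.1 x 10^-8 = 9.09e-7.
[H^+] = sqrt(Ka x [NH3OH+]) = sqrt(9.09e-7 x 0.1241) = 0.000336 M.
pH = -log(0.000336) = 3.47.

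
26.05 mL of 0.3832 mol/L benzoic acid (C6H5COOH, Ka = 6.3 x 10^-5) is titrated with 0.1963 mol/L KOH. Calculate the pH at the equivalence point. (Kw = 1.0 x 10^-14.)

8.66

n(C6H5COOH) = 0.3832 x 0.02605 = 0.009982 mol; V(KOH) at equivalence = 0.009982/0.1963 = 0.05085 L.
At equivalence all the acid is converted to C6H5COO-; total volume = 0.02605 + 0.05085 = 0.07690 L, so [C6H5COO-] = 0.009982/0.07690 = 0.1298 M.
Kb = Kw/Ka = 1.0e-14 / 6.3 x 10^-5 = 1.59e-10.
[OH^-] = sqrt(Kb x [C6H5COO-]) = sqrt(1.59e-10 x 0.1298) = 4.54e-6 M.
pOH = 5.34, so pH = 14.00 - 5.34 = 8.66.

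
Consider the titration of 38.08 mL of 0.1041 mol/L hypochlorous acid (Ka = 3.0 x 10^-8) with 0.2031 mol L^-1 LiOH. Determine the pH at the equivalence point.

n(HClO) = 0.1041 x 0.03808 = 0.003964 mol; V(LiOH) at equivalence = 0.003964/0.2031 = 0.01952 L.
At equivalence all the acid is converted to ClO-; total volume = 0.03808 + 0.01952 = 0.05760 L, so [ClO-] = 0.003964/0.05760 = 0.06882 M.
Kb = Kw/Ka = 1.0e-14 / 3.0 x 10^-8 = 3.33e-7.
[OH^-] = sqrt(Kb x [ClO-]) = sqrt(3.33e-7 x 0.06882) = 0.000151 M.
pOH = 3.82, so pH = 14.00 - 3.82 = 10.18.

10.18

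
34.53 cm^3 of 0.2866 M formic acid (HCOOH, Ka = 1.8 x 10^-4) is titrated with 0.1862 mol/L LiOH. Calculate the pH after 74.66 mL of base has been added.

12.56

n(acid) = 0.2866 x 0.03453 = 0.009896 mol; n(LiOH) added = 0.1862 x 0.07466 = 0.01390 mol.
Base is in excess by 0.01390 - 0.009896 = 0.004005 mol in a total volume of 0.1092 L.
[OH^-] = 0.004005/0.1092 = 0.03668 M, so pOH = 1.44 and pH = 14.00 - 1.44 = 12.56.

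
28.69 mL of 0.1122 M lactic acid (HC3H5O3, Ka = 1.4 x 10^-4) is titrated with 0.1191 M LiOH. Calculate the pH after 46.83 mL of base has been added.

12.49

n(acid) = 0.1122 x 0.02869 = 0.003219 mol; n(LiOH) added = 0.1191 x 0.04683 = 0.005577 mol.
Base is in excess by 0.005577 - 0.003219 = 0.002358 mol in a total volume of 0.07552 L.
[OH^-] = 0.002358/0.07552 = 0.03123 M, so pOH = 1.51 and pH = 14.00 - 1.51 = 12.49.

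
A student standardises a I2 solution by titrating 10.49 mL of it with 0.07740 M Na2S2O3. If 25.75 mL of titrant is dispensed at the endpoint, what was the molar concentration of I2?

0.0950 M

n(Na2S2O3) = 0.07740 x 0.02575 = 0.001993 mol.
From the balanced equation, 2 mol Na2S2O3 reacts with 1 mol I2, so n(I2) = 0.001993 x 1/2 = 0.0009965 mol.
[I2] = 0.0009965 / 0.01049 L = 0.0950 M.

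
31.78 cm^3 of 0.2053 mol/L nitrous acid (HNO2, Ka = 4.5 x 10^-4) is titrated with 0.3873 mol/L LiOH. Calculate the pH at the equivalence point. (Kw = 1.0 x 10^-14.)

8.24

n(HNO2) = 0.2053 x 0.03178 = 0.006524 mol; V(LiOH) at equivalence = 0.006524/0.3873 = 0.01685 L.
At equivalence all the acid is converted to NO2-; total volume = 0.03178 + 0.01685 = 0.04863 L, so [NO2-] = 0.006524/0.04863 = 0.1342 M.
Kb = Kw/Ka = 1.0e-14 / 4.5 x 10^-4 = 2.22e-11.
[OH^-] = sqrt(Kb x [NO2-]) = sqrt(2.22e-11 x 0.1342) = 1.73e-6 M.
pOH = 5.76, so pH = 14.00 - 5.76 = 8.24.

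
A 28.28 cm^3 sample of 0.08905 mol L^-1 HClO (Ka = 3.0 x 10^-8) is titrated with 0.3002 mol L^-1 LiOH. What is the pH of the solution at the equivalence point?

10.18

n(HClO) = 0.08905 x 0.02828 = 0.002518 mol; V(LiOH) at equivalence = 0.002518/0.3002 = 0.008389 L.
At equivalence all the acid is converted to ClO-; total volume = 0.02828 + 0.008389 = 0.03667 L, so [ClO-] = 0.002518/0.03667 = 0.06868 M.
Kb = Kw/Ka = 1.0e-14 / 3.0 x 10^-8 = 3.33e-7.
[OH^-] = sqrt(Kb x [ClO-]) = sqrt(3.33e-7 x 0.06868) = 0.000151 M.
pOH = 3.82, so pH = 14.00 - 3.82 = 10.18.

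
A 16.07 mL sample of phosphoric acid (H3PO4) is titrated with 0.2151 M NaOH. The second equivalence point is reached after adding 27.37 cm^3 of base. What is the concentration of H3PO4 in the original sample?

0.183 M

n(NaOH) = 0.2151 x 0.02737 = 0.005887 mol.
At the second equivalence point, 2 mol OH^- react per mol H3PO4, so n(H3PO4) = 0.005887 / 2 = 0.002944 mol.
[H3PO4] = 0.002944 / 0.01607 L = 0.183 M.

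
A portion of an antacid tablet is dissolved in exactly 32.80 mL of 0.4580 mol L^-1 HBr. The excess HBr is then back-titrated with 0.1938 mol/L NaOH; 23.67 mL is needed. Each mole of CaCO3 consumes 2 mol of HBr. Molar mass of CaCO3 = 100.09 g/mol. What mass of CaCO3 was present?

Total n(HBr) added = 0.4580 x 0.03280 = 0.01502 mol.
n(NaOH) used = 0.1938 x 0.02367 = 0.004587 mol, which equals the excess n(HBr).
So n(HBr) consumed by the sample = 0.01502 - 0.004587 = 0.01044 mol.
n(CaCO3) = 0.01044 / 2 = 0.005218 mol.
mass = 0.005218 mol x 100.09 g/mol = 0.522 g.

0.522 g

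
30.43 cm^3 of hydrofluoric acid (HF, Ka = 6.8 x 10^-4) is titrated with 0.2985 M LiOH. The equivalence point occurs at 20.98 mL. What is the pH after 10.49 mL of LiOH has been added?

3.17

10.49 mL is exactly half the equivalence volume (20.98/2), i.e. the half-equivalence point.
There, n(HA) = n(A^-), so pH = pKa = -log(6.8 x 10^-4) = 3.17.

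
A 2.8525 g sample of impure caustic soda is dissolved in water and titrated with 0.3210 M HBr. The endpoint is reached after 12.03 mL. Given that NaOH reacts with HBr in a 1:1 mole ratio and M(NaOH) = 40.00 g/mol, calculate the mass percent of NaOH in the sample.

n(HBr) = 0.3210 x 0.01203 = 0.003862 mol.
n(NaOH) = 0.003862 / 1 = 0.003862 mol.
mass of NaOH = 0.003862 x 40.00 = 0.1545 g.
% purity = 0.1545 / 2.8525 x 100 = 5.42%.

5.42%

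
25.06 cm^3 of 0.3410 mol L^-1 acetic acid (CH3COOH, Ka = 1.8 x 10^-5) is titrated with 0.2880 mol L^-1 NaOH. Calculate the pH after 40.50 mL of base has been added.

12.68

n(acid) = 0.3410 x 0.02506 = 0.008545 mol; n(NaOH) added = 0.2880 x 0.04050 = 0.01166 mol.
Base is in excess by 0.01166 - 0.008545 = 0.003119 mol in a total volume of 0.06556 L.
[OH^-] = 0.003119/0.06556 = 0.04757 M, so pOH = 1.32 and pH = 14.00 - 1.32 = 12.68.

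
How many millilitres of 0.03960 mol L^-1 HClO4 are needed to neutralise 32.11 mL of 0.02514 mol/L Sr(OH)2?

n(Sr(OH)2) = 0.02514 mol/L x 0.03211 L = 0.0008072 mol.
The neutralisation is 1 Sr(OH)2 : 2 HClO4, so n(HClO4) = 0.0008072 x 2/1 = 0.001614 mol.
V(HClO4) = 0.001614 / 0.03960 = 0.04077 L = 40.8 mL.

40.8 mL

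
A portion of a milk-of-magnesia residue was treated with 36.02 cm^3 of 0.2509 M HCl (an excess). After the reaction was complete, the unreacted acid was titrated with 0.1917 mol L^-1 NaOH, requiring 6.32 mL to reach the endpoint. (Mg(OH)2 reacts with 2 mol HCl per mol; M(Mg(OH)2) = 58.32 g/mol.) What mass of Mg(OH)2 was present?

0.228 g

Total n(HCl) added = 0.2509 x 0.03602 = 0.009037 mol.
n(NaOH) used = 0.1917 x 0.006320 = 0.001212 mol, which equals the excess n(HCl).
So n(HCl) consumed by the sample = 0.009037 - 0.001212 = 0.007826 mol.
n(Mg(OH)2) = 0.007826 / 2 = 0.003913 mol.
mass = 0.003913 mol x 58.32 g/mol = 0.228 g.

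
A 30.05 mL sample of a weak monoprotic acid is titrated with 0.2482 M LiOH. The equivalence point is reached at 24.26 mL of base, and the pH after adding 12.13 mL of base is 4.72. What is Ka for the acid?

12.13 mL is half of the equivalence volume, so this is the half-equivalence point where [HA] = [A^-].
At half-equivalence pH = pKa, so pKa = 4.72.
Ka = 10^(-4.72) = 1.9 x 10^-5.

1.9 x 10^-5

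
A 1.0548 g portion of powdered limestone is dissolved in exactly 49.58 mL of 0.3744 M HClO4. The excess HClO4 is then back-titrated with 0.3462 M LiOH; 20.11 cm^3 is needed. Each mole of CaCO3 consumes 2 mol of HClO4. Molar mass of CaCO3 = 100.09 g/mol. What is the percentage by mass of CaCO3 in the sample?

Total n(HClO4) added = 0.3744 x 0.04958 = 0.01856 mol.
n(LiOH) used = 0.3462 x 0.02011 = 0.006962 mol, which equals the excess n(HClO4).
So n(HClO4) consumed by the sample = 0.01856 - 0.006962 = 0.01160 mol.
n(CaCO3) = 0.01160 / 2 = 0.005800 mol.
mass CaCO3 = 0.005800 x 100.09 = 0.5806 g, so %CaCO3 = 0.5806/1.0548 x 100 = 55.0%.

55.0%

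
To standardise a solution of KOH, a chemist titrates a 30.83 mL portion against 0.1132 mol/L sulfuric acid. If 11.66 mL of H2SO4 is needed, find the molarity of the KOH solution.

n(H2SO4) delivered = 0.1132 x 0.01166 = 0.001320 mol.
The reaction is 2 KOH + 1 H2SO4, so n(KOH) = 0.001320 x 2/1 = 0.002640 mol.
[KOH] = 0.002640 mol / 0.03083 L = 0.0856 M.

0.0856 M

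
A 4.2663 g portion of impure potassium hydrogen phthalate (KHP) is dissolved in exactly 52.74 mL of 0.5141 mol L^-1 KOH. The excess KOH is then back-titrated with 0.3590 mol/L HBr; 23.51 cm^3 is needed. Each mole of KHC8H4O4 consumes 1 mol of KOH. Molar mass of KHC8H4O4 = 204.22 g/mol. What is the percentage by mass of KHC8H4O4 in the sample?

89.4%

Total n(KOH) added = 0.5141 x 0.05274 = 0.02711 mol.
n(HBr) used = 0.3590 x 0.02351 = 0.008440 mol, which equals the excess n(KOH).
So n(KOH) consumed by the sample = 0.02711 - 0.008440 = 0.01867 mol.
n(KHC8H4O4) = 0.01867 / 1 = 0.01867 mol.
mass KHC8H4O4 = 0.01867 x 204.22 = 3.814 g, so %KHC8H4O4 = 3.814/4.2663 x 100 = 89.4%.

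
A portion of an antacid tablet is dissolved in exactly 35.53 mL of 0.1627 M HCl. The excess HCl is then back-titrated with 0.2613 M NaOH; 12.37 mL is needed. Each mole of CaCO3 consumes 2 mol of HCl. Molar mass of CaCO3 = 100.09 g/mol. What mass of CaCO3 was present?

0.128 g

Total n(HCl) added = 0.1627 x 0.03553 = 0.005781 mol.
n(NaOH) used = 0.2613 x 0.01237 = 0.003232 mol, which equals the excess n(HCl).
So n(HCl) consumed by the sample = 0.005781 - 0.003232 = 0.002548 mol.
n(CaCO3) = 0.002548 / 2 = 0.001274 mol.
mass = 0.001274 mol x 100.09 g/mol = 0.128 g.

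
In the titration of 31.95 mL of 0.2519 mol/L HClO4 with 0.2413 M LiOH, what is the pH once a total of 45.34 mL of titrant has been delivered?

12.57

n(acid) = 0.2519 x 0.03195 = 0.008048 mol; n(LiOH) added = 0.2413 x 0.04534 = 0.01094 mol.
Base is in excess by 0.01094 - 0.008048 = 0.002892 mol in a total volume of 0.07729 L.
[OH^-] = 0.002892/0.07729 = 0.03742 M, so pOH = 1.43 and pH = 14.00 - 1.43 = 12.57.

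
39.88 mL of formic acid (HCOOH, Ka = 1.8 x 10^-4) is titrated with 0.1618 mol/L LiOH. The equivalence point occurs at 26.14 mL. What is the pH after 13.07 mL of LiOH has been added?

3.74

13.07 mL is exactly half the equivalence volume (26.14/2), i.e. the half-equivalence point.
There, n(HA) = n(A^-), so pH = pKa = -log(1.8 x 10^-4) = 3.74.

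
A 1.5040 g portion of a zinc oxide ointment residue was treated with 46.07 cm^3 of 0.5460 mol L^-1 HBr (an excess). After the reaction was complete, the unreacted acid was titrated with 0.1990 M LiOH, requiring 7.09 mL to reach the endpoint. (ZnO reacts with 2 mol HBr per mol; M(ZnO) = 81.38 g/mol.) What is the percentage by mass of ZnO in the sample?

64.2%

Total n(HBr) added = 0.5460 x 0.04607 = 0.02515 mol.
n(LiOH) used = 0.1990 x 0.007090 = 0.001411 mol, which equals the excess n(HBr).
So n(HBr) consumed by the sample = 0.02515 - 0.001411 = 0.02374 mol.
n(ZnO) = 0.02374 / 2 = 0.01187 mol.
mass ZnO = 0.01187 x 81.38 = 0.9661 g, so %ZnO = 0.9661/1.5040 x 100 = 64.2%.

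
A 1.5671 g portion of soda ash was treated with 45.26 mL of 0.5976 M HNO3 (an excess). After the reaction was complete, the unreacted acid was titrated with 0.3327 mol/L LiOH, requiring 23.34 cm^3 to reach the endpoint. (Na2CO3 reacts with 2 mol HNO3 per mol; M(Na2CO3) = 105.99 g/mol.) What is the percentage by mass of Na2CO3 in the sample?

65.2%

Total n(HNO3) added = 0.5976 x 0.04526 = 0.02705 mol.
n(LiOH) used = 0.3327 x 0.02334 = 0.007765 mol, which equals the excess n(HNO3).
So n(HNO3) consumed by the sample = 0.02705 - 0.007765 = 0.01928 mol.
n(Na2CO3) = 0.01928 / 2 = 0.009641 mol.
mass Na2CO3 = 0.009641 x 105.99 = 1.022 g, so %Na2CO3 = 1.022/1.5671 x 100 = 65.2%.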